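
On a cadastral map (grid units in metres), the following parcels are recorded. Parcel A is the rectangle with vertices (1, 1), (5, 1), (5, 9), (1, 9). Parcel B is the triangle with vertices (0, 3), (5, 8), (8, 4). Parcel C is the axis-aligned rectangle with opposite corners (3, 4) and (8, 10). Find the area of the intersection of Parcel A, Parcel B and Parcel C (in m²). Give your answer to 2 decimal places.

6.00

The intersection is the polygon with vertices (5,8), (5,4), (3,4), (3,6).
By the shoelace formula its area is 6.00.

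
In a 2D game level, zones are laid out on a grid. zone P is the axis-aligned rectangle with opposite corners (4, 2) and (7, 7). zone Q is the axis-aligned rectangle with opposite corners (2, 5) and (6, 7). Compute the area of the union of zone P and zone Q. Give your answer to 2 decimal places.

By inclusion–exclusion:
Individual areas: |zone P| = 15, |zone Q| = 8.
|zone P∩zone Q|: x∈[4,6], y∈[5,7] → 2·2 = 4.
|zone P ∪ zone Q| = 23 − 4 = 19.00.

19.00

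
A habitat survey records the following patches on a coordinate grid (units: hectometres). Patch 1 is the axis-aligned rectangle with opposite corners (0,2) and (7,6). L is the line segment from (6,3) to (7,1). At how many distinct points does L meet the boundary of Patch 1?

The segment meets the boundary at (6.5,2).

1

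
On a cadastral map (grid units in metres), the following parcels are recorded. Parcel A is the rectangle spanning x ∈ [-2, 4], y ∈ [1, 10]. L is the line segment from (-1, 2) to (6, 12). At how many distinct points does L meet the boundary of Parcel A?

The segment meets the boundary at (4,9.143).

1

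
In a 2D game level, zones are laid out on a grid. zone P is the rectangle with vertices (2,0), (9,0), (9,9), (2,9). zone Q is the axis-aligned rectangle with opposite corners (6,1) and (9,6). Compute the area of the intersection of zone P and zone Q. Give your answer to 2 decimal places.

|zone P∩zone Q|: x∈[6,9], y∈[1,6] → 3·5 = 15.

15.00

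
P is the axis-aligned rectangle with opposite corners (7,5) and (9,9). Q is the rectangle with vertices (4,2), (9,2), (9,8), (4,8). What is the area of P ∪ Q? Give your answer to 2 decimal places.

By inclusion–exclusion:
Individual areas: |P| = 8, |Q| = 30.
|P∩Q|: x∈[7,9], y∈[5,8] → 2·3 = 6.
|P ∪ Q| = 38 − 6 = 32.00.

32.00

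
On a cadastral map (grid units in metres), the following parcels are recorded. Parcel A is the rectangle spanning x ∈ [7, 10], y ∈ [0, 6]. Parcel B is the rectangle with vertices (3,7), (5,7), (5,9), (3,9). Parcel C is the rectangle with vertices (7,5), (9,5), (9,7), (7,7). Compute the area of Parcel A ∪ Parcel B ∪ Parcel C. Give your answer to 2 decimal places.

24.00

By inclusion–exclusion:
Individual areas: |Parcel A| = 18, |Parcel B| = 4, |Parcel C| = 4.
|Parcel A∩Parcel B| = 0 (no overlap).
|Parcel A∩Parcel C|: x∈[7,9], y∈[5,6] → 2·1 = 2.
|Parcel B∩Parcel C| = 0 (no overlap).
|Parcel A∩Parcel B∩Parcel C| = 0.
|Parcel A ∪ Parcel B ∪ Parcel C| = 26 − 2 + 0 = 24.00.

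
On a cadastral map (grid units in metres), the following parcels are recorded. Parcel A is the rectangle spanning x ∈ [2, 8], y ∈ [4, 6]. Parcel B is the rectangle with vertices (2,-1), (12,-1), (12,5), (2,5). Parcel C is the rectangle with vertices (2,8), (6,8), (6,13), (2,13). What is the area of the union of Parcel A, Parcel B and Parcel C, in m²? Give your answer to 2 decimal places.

By inclusion–exclusion:
Individual areas: |Parcel A| = 12, |Parcel B| = 60, |Parcel C| = 20.
|Parcel A∩Parcel B|: x∈[2,8], y∈[4,5] → 6·1 = 6.
|Parcel A∩Parcel C| = 0 (no overlap).
|Parcel B∩Parcel C| = 0 (no overlap).
|Parcel A∩Parcel B∩Parcel C| = 0.
|Parcel A ∪ Parcel B ∪ Parcel C| = 92 − 6 + 0 = 86.00.

86.00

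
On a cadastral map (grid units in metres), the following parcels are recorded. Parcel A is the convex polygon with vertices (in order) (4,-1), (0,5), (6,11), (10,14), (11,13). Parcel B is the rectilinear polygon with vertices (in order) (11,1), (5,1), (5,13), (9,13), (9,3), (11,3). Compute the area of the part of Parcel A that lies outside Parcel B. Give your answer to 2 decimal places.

|Parcel A| = 61.5, |Parcel A∩Parcel B| = 26.8333.
|Parcel A ∖ Parcel B| = |Parcel A| − |Parcel A∩Parcel B| = 61.5 − 26.8333 = 34.67.

34.67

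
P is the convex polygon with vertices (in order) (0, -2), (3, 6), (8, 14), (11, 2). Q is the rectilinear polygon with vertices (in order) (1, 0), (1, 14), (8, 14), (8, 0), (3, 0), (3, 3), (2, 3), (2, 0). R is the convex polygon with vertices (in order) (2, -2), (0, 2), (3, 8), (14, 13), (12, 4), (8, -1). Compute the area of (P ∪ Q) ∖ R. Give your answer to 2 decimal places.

|P ∪ Q| = 122.4697.
|(P ∪ Q) ∩ R| = 78.6581.
|(P ∪ Q) ∖ R| = 122.4697 − 78.6581 = 43.81.

43.81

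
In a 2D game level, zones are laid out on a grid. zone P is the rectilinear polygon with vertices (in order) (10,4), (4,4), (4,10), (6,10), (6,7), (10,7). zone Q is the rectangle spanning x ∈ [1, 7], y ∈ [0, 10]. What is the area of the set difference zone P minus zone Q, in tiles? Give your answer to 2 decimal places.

9.00

|zone P| = 24, |zone P∩zone Q| = 15.
|zone P ∖ zone Q| = |zone P| − |zone P∩zone Q| = 24 − 15 = 9.00.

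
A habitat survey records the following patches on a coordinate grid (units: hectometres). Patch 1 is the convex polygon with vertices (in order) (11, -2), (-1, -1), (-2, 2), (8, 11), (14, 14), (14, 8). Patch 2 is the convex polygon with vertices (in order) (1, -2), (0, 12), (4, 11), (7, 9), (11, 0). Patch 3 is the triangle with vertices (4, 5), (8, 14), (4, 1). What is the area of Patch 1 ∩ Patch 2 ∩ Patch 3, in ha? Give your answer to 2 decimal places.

The intersection is the polygon with vertices (6.298,9.468), (6.553,9.298), (4,1), (4,5), (5.778,9).
By the shoelace formula its area is 6.50.

6.50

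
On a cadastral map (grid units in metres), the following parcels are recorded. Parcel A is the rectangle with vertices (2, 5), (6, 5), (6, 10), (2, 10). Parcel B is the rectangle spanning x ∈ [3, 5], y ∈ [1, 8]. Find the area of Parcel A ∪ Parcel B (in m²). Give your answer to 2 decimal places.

By inclusion–exclusion:
Individual areas: |Parcel A| = 20, |Parcel B| = 14.
|Parcel A∩Parcel B|: x∈[3,5], y∈[5,8] → 2·3 = 6.
|Parcel A ∪ Parcel B| = 34 − 6 = 28.00.

28.00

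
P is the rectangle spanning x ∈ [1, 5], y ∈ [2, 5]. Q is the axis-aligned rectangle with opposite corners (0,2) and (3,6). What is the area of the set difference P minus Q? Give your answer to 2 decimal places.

|P∩Q|: x∈[1,3], y∈[2,5] → 2·3 = 6.
|P| = 12.
|P ∖ Q| = |P| − |P∩Q| = 12 − 6 = 6.00.

6.00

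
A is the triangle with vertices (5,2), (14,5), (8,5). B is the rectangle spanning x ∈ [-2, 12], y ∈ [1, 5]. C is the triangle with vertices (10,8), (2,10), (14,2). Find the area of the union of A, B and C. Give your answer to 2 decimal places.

74.46

By inclusion–exclusion:
Individual areas: |A| = 9, |B| = 56, |C| = 20.
|A∩B| = 8.3333.
|A∩C| = 1.7045.
|B∩C| = 2.0833.
|A∩B∩C| = 1.5833.
|A ∪ B ∪ C| = 85 − 12.1212 + 1.5833 = 74.46.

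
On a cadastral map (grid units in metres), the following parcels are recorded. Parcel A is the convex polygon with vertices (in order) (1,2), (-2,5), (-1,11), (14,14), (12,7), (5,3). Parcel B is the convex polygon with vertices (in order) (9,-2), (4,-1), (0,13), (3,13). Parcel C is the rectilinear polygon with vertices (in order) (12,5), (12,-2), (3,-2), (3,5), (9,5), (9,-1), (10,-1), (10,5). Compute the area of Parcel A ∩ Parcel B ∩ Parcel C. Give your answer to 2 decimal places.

The intersection is the polygon with vertices (6.628,3.93), (5,3), (3,2.5), (3,5), (6.2,5).
By the shoelace formula its area is 6.77.

6.77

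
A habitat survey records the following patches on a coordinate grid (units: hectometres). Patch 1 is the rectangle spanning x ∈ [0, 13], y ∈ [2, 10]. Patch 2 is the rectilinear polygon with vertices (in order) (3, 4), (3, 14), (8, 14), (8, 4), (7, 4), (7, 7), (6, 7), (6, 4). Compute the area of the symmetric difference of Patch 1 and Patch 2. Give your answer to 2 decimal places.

|Patch 1| = 104, |Patch 2| = 47, |Patch 1∩Patch 2| = 27.
|Patch 1 △ Patch 2| = |Patch 1| + |Patch 2| − 2·|Patch 1∩Patch 2| = 104 + 47 − 54 = 97.00.

97.00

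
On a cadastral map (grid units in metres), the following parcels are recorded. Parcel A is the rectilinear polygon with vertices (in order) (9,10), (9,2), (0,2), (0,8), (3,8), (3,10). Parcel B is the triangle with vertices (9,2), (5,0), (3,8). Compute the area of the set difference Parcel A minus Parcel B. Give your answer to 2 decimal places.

52.50

|Parcel A| = 66, |Parcel A∩Parcel B| = 13.5.
|Parcel A ∖ Parcel B| = |Parcel A| − |Parcel A∩Parcel B| = 66 − 13.5 = 52.50.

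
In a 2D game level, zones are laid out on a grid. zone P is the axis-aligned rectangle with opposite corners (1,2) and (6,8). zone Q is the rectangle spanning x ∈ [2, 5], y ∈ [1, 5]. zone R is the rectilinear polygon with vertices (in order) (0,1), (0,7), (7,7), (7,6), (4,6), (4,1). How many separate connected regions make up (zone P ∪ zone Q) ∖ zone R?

2

(zone P ∪ zone Q) ∖ zone R splits into 2 disjoint pieces (area 5, area 9).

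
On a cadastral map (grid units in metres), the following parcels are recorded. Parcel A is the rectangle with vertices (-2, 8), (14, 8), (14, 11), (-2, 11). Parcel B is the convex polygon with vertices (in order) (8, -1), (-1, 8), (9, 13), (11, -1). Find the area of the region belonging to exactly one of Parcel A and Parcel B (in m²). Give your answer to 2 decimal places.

|Parcel A| = 48, |Parcel B| = 88.5, |Parcel A∩Parcel B| = 22.5.
|Parcel A △ Parcel B| = |Parcel A| + |Parcel B| − 2·|Parcel A∩Parcel B| = 48 + 88.5 − 45 = 91.50.

91.50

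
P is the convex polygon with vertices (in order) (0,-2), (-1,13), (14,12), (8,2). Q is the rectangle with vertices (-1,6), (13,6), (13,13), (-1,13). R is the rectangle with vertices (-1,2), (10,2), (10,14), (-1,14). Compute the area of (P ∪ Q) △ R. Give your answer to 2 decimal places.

|P ∪ Q| = 153.8.
|(P ∪ Q) ∩ R| = 115.2667.
|(P ∪ Q) △ R| = 153.8 + 132 − 230.5333 = 55.27.

55.27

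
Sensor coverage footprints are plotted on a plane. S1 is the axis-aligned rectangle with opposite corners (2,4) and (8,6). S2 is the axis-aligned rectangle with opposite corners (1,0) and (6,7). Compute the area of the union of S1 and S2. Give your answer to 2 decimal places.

By inclusion–exclusion:
Individual areas: |S1| = 12, |S2| = 35.
|S1∩S2|: x∈[2,6], y∈[4,6] → 4·2 = 8.
|S1 ∪ S2| = 47 − 8 = 39.00.

39.00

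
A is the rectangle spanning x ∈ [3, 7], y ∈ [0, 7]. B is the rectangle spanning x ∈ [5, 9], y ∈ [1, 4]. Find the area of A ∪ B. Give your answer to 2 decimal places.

34.00

By inclusion–exclusion:
Individual areas: |A| = 28, |B| = 12.
|A∩B|: x∈[5,7], y∈[1,4] → 2·3 = 6.
|A ∪ B| = 40 − 6 = 34.00.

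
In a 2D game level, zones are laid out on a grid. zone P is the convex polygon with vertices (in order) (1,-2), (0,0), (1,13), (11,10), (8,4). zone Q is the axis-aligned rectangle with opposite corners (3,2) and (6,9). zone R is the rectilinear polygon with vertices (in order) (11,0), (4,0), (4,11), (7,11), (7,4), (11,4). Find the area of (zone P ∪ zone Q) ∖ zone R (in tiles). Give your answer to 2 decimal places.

|zone P ∪ zone Q| = 94.5476.
|(zone P ∪ zone Q) ∩ zone R| = 27.9048.
|(zone P ∪ zone Q) ∖ zone R| = 94.5476 − 27.9048 = 66.64.

66.64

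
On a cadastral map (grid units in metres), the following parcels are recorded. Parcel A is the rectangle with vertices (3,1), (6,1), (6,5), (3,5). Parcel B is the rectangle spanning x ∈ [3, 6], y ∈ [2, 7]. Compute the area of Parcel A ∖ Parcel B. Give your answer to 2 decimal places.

3.00

|Parcel A∩Parcel B|: x∈[3,6], y∈[2,5] → 3·3 = 9.
|Parcel A| = 12.
|Parcel A ∖ Parcel B| = |Parcel A| − |Parcel A∩Parcel B| = 12 − 9 = 3.00.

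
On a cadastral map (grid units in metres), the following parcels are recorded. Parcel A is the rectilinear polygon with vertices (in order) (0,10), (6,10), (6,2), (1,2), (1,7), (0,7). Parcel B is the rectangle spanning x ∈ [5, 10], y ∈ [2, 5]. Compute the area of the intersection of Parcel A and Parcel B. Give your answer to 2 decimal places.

The intersection is the polygon with vertices (6,2), (5,2), (5,5), (6,5).
By the shoelace formula its area is 3.00.

3.00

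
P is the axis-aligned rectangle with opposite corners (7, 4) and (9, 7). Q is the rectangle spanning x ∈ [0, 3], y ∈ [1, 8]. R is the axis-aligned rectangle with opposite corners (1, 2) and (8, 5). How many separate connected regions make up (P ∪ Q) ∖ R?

2

(P ∪ Q) ∖ R splits into 2 disjoint pieces (area 5, area 15).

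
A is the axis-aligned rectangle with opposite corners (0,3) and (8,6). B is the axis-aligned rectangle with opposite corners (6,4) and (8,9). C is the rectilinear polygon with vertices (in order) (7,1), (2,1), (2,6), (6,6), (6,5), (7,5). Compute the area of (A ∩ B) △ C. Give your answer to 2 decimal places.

|A ∩ B| = 4.
|(A ∩ B) ∩ C| = 1.
|(A ∩ B) △ C| = 4 + 24 − 2 = 26.00.

26.00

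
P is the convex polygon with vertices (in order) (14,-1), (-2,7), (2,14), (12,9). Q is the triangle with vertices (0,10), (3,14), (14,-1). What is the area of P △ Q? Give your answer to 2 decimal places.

72.93

|P| = 117, |Q| = 44.5, |P∩Q| = 44.2871.
|P △ Q| = |P| + |Q| − 2·|P∩Q| = 117 + 44.5 − 88.5742 = 72.93.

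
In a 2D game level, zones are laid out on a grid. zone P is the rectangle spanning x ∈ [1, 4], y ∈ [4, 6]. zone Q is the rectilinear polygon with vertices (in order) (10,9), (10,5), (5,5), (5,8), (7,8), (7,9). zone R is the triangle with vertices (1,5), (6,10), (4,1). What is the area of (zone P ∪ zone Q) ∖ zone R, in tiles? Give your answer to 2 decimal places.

|zone P ∪ zone Q| = 24.
|(zone P ∪ zone Q) ∩ zone R| = 5.8194.
|(zone P ∪ zone Q) ∖ zone R| = 24 − 5.8194 = 18.18.

18.18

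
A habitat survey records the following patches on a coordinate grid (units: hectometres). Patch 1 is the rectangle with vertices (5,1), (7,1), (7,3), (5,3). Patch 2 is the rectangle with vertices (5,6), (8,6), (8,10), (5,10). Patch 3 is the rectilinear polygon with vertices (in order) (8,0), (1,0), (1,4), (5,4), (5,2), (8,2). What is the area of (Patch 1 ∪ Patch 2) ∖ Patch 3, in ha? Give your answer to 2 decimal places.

|Patch 1 ∪ Patch 2| = 16.
|(Patch 1 ∪ Patch 2) ∩ Patch 3| = 2.
|(Patch 1 ∪ Patch 2) ∖ Patch 3| = 16 − 2 = 14.00.

14.00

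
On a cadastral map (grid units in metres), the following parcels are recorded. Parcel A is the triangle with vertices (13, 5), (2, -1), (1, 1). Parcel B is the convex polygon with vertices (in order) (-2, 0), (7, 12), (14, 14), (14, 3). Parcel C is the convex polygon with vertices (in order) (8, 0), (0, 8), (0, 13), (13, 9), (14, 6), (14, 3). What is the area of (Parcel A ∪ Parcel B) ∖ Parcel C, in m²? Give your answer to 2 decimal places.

49.99

|Parcel A ∪ Parcel B| = 125.9778.
|(Parcel A ∪ Parcel B) ∩ Parcel C| = 75.9862.
|(Parcel A ∪ Parcel B) ∖ Parcel C| = 125.9778 − 75.9862 = 49.99.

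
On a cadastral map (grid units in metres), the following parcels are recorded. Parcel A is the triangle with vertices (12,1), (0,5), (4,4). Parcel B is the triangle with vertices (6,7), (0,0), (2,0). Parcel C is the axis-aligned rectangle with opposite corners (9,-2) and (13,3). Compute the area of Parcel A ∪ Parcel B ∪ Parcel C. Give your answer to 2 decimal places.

28.58

By inclusion–exclusion:
Individual areas: |Parcel A| = 2, |Parcel B| = 7, |Parcel C| = 20.
|Parcel A∩Parcel B| = 0.2286.
|Parcel A∩Parcel C| = 0.1875.
|Parcel B∩Parcel C| = 0.
|Parcel A∩Parcel B∩Parcel C| = 0.
|Parcel A ∪ Parcel B ∪ Parcel C| = 29 − 0.4161 + 0 = 28.58.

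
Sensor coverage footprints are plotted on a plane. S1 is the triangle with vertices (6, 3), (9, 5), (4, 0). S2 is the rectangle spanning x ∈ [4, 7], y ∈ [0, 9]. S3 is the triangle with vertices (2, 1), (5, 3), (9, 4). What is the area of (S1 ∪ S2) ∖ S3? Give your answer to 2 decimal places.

|S1 ∪ S2| = 27.6667.
|(S1 ∪ S2) ∩ S3| = 1.8155.
|(S1 ∪ S2) ∖ S3| = 27.6667 − 1.8155 = 25.85.

25.85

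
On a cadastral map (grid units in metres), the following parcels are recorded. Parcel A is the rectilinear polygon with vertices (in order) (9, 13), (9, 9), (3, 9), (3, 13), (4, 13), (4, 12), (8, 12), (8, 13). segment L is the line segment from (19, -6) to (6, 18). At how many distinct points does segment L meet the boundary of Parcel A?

The segment meets the boundary at (8.708,13), (9,12.462).

2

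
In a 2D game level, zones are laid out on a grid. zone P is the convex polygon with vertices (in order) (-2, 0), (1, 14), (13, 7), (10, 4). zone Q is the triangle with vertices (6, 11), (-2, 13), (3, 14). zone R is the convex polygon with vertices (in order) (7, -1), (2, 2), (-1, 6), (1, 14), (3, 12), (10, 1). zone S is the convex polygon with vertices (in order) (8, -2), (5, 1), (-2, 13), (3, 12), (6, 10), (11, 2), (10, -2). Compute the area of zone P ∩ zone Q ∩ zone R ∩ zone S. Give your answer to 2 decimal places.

0.47

The intersection is the polygon with vertices (3.189,11.703), (0.644,12.339), (0.671,12.466), (3,12).
By the shoelace formula its area is 0.47.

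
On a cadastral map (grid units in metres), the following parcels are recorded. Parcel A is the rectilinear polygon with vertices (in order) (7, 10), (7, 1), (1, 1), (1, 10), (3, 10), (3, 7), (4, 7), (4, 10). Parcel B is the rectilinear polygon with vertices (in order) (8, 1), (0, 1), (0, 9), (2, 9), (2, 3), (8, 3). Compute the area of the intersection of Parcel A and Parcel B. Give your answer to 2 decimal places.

18.00

The intersection is the polygon with vertices (7,1), (1,1), (1,9), (2,9), (2,3), (7,3).
By the shoelace formula its area is 18.00.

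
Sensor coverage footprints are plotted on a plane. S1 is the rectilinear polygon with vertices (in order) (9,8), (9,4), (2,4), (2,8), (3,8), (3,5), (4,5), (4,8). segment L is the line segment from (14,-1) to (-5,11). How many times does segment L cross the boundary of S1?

4

The segment meets the boundary at (2,6.579), (3,5.947), (4,5.316), (6.083,4).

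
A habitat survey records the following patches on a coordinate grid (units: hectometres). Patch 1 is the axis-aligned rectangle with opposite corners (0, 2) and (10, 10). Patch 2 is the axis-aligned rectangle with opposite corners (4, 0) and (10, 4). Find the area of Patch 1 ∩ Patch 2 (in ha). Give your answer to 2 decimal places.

12.00

|Patch 1∩Patch 2|: x∈[4,10], y∈[2,4] → 6·2 = 12.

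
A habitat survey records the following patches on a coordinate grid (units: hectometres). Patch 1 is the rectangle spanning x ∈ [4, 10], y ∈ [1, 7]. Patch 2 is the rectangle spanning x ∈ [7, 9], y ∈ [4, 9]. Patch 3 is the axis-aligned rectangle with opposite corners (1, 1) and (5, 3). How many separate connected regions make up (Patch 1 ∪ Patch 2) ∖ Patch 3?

(Patch 1 ∪ Patch 2) ∖ Patch 3 is a single connected region.

1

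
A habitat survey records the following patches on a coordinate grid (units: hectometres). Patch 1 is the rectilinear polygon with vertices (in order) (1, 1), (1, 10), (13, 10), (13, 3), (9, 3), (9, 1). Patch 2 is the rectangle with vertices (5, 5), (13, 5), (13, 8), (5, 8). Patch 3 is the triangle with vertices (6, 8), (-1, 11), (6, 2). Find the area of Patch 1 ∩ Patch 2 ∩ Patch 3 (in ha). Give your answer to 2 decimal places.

The intersection is the polygon with vertices (5,5), (5,8), (6,8), (6,5).
By the shoelace formula its area is 3.00.

3.00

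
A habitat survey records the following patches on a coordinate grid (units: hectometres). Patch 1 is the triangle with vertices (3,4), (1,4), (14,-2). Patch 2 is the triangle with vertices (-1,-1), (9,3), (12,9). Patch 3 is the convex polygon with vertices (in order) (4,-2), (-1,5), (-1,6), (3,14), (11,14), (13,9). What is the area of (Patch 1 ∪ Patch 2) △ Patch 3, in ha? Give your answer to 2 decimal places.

|Patch 1 ∪ Patch 2| = 28.4474.
|(Patch 1 ∪ Patch 2) ∩ Patch 3| = 23.095.
|(Patch 1 ∪ Patch 2) △ Patch 3| = 28.4474 + 136 − 46.1899 = 118.26.

118.26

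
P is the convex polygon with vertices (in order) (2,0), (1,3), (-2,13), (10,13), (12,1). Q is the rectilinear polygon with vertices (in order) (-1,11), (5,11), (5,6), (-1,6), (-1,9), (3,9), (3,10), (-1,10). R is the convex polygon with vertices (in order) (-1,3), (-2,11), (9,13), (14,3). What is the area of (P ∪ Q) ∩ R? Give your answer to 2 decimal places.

|P ∪ Q| = 141.45.
|(P ∪ Q) ∩ R| = 103.35.

103.35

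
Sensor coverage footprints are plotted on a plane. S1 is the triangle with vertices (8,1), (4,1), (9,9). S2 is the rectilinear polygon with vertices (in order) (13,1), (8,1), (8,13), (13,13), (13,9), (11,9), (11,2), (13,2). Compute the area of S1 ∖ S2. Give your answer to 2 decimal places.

12.80

|S1| = 16, |S1∩S2| = 3.2.
|S1 ∖ S2| = |S1| − |S1∩S2| = 16 − 3.2 = 12.80.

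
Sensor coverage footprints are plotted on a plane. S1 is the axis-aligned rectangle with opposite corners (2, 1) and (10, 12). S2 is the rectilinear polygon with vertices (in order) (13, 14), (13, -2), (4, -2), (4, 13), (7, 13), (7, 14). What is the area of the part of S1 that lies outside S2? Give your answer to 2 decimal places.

22.00

|S1| = 88, |S1∩S2| = 66.
|S1 ∖ S2| = |S1| − |S1∩S2| = 88 − 66 = 22.00.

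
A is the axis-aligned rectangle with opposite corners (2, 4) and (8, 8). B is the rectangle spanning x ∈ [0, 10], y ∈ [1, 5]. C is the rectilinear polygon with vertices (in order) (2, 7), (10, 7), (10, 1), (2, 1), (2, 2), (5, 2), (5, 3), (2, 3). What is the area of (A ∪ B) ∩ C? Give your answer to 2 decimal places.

|A ∪ B| = 58.
|(A ∪ B) ∩ C| = 41.00.

41.00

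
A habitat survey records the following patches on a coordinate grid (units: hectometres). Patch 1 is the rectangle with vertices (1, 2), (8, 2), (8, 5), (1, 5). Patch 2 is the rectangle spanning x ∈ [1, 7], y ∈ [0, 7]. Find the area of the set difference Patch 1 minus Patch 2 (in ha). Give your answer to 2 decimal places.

3.00

|Patch 1∩Patch 2|: x∈[1,7], y∈[2,5] → 6·3 = 18.
|Patch 1| = 21.
|Patch 1 ∖ Patch 2| = |Patch 1| − |Patch 1∩Patch 2| = 21 − 18 = 3.00.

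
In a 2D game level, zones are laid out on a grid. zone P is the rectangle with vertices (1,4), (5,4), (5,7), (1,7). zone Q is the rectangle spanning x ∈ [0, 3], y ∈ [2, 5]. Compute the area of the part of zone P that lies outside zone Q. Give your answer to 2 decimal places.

10.00

|zone P∩zone Q|: x∈[1,3], y∈[4,5] → 2·1 = 2.
|zone P| = 12.
|zone P ∖ zone Q| = |zone P| − |zone P∩zone Q| = 12 − 2 = 10.00.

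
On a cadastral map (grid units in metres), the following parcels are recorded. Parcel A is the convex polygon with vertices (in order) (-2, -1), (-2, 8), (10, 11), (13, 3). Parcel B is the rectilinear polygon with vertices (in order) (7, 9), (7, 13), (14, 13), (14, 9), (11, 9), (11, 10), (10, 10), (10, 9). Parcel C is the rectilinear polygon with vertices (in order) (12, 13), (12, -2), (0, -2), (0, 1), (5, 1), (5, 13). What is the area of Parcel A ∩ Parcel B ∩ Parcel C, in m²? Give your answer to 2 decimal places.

5.06

The intersection is the polygon with vertices (10.375,10), (10,10), (10,9), (7,9), (7,10.25), (10,11).
By the shoelace formula its area is 5.06.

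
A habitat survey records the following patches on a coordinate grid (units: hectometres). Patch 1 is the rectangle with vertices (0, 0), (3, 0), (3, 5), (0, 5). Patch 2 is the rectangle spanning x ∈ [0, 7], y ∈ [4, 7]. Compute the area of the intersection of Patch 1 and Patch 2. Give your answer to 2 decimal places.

|Patch 1∩Patch 2|: x∈[0,3], y∈[4,5] → 3·1 = 3.

3.00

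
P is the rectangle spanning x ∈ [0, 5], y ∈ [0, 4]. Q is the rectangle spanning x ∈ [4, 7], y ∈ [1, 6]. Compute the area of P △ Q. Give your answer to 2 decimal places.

29.00

|P∩Q|: x∈[4,5], y∈[1,4] → 1·3 = 3.
|P △ Q| = |P| + |Q| − 2·|P∩Q| = 20 + 15 − 6 = 29.00.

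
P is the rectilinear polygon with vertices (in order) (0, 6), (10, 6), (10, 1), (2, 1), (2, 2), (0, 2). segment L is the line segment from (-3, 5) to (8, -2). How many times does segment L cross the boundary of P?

4

The segment meets the boundary at (2,1.818), (3.286,1), (1.714,2), (0,3.091).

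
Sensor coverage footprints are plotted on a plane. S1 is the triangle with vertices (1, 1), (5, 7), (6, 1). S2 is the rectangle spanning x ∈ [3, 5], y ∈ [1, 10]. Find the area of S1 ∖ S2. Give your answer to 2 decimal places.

|S1| = 15, |S1∩S2| = 9.
|S1 ∖ S2| = |S1| − |S1∩S2| = 15 − 9 = 6.00.

6.00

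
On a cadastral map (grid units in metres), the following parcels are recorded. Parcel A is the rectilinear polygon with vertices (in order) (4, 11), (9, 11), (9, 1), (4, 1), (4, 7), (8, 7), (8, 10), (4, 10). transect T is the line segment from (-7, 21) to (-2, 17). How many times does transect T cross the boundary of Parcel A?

0

The segment lies entirely outside Parcel A and never meets its boundary.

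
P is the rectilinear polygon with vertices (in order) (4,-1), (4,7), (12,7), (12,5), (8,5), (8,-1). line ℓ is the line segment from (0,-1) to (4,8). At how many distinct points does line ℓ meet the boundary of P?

0

The segment lies entirely outside P and never meets its boundary.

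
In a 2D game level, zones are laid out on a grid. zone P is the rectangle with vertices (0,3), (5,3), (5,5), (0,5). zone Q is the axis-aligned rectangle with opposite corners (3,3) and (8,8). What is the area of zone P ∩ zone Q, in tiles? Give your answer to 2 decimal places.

4.00

|zone P∩zone Q|: x∈[3,5], y∈[3,5] → 2·2 = 4.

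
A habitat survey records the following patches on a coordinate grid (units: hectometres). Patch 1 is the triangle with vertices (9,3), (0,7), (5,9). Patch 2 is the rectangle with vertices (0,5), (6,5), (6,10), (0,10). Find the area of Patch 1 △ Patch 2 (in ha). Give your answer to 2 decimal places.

|Patch 1| = 19, |Patch 2| = 30, |Patch 1∩Patch 2| = 13.75.
|Patch 1 △ Patch 2| = |Patch 1| + |Patch 2| − 2·|Patch 1∩Patch 2| = 19 + 30 − 27.5 = 21.50.

21.50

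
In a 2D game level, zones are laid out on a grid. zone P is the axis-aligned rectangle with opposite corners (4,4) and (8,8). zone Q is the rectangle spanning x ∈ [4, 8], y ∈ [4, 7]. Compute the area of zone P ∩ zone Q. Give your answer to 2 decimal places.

|zone P∩zone Q|: x∈[4,8], y∈[4,7] → 4·3 = 12.

12.00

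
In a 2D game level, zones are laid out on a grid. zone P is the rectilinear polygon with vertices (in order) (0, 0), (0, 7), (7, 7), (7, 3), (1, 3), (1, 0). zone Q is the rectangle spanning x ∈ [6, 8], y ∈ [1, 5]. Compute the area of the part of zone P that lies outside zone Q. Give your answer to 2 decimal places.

29.00

|zone P| = 31, |zone P∩zone Q| = 2.
|zone P ∖ zone Q| = |zone P| − |zone P∩zone Q| = 31 − 2 = 29.00.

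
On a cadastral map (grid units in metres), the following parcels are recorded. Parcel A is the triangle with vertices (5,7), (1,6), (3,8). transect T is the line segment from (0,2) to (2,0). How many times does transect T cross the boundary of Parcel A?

0

The segment lies entirely outside Parcel A and never meets its boundary.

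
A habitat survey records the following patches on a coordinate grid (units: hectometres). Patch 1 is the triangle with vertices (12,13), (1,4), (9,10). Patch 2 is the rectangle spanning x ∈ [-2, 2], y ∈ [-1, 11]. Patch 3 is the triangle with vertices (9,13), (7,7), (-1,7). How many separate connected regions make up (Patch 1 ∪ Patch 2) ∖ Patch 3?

(Patch 1 ∪ Patch 2) ∖ Patch 3 splits into 2 disjoint pieces (area 1.4375, area 45.7659).

2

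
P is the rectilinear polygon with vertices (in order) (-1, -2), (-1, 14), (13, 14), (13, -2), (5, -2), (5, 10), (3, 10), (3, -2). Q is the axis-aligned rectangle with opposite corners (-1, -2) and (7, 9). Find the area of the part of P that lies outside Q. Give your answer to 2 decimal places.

|P| = 200, |P∩Q| = 66.
|P ∖ Q| = |P| − |P∩Q| = 200 − 66 = 134.00.

134.00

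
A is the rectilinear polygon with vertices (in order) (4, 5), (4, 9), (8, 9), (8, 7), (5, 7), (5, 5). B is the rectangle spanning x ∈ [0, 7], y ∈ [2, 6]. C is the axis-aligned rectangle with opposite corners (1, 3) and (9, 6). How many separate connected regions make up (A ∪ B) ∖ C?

(A ∪ B) ∖ C splits into 2 disjoint pieces (area 9, area 10).

2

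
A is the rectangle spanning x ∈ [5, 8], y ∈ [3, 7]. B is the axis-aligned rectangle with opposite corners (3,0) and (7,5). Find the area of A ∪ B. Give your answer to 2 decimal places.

28.00

By inclusion–exclusion:
Individual areas: |A| = 12, |B| = 20.
|A∩B|: x∈[5,7], y∈[3,5] → 2·2 = 4.
|A ∪ B| = 32 − 4 = 28.00.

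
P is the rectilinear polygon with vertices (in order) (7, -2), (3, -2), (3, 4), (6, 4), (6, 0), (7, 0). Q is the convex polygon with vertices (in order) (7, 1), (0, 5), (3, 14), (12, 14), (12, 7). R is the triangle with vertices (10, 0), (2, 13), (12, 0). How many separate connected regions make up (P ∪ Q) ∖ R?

2

(P ∪ Q) ∖ R splits into 2 disjoint pieces (area 57.1984, area 64.1651).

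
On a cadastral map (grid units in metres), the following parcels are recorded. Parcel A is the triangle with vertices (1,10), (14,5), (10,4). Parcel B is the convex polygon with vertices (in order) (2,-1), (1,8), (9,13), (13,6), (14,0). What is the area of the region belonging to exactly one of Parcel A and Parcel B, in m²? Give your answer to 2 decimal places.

112.32

|Parcel A| = 16.5, |Parcel B| = 127.5, |Parcel A∩Parcel B| = 15.8414.
|Parcel A △ Parcel B| = |Parcel A| + |Parcel B| − 2·|Parcel A∩Parcel B| = 16.5 + 127.5 − 31.6828 = 112.32.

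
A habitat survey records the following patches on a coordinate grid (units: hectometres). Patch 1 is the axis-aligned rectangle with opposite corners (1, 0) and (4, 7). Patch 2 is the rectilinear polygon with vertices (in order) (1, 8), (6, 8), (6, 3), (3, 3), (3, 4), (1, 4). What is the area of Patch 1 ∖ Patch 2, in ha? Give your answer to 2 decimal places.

|Patch 1| = 21, |Patch 1∩Patch 2| = 10.
|Patch 1 ∖ Patch 2| = |Patch 1| − |Patch 1∩Patch 2| = 21 − 10 = 11.00.

11.00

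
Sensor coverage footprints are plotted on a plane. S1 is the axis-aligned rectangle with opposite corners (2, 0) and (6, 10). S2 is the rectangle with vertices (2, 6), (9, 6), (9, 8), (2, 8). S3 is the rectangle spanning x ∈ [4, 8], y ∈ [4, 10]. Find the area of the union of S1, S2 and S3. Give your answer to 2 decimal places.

By inclusion–exclusion:
Individual areas: |S1| = 40, |S2| = 14, |S3| = 24.
|S1∩S2|: x∈[2,6], y∈[6,8] → 4·2 = 8.
|S1∩S3|: x∈[4,6], y∈[4,10] → 2·6 = 12.
|S2∩S3|: x∈[4,8], y∈[6,8] → 4·2 = 8.
|S1∩S2∩S3| = 4.
|S1 ∪ S2 ∪ S3| = 78 − 28 + 4 = 54.00.

54.00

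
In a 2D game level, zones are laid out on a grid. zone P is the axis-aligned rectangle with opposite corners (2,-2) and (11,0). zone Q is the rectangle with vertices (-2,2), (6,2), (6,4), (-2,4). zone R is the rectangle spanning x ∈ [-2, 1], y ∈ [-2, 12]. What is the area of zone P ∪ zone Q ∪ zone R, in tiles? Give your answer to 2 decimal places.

By inclusion–exclusion:
Individual areas: |zone P| = 18, |zone Q| = 16, |zone R| = 42.
|zone P∩zone Q| = 0 (no overlap).
|zone P∩zone R| = 0 (no overlap).
|zone Q∩zone R|: x∈[-2,1], y∈[2,4] → 3·2 = 6.
|zone P∩zone Q∩zone R| = 0.
|zone P ∪ zone Q ∪ zone R| = 76 − 6 + 0 = 70.00.

70.00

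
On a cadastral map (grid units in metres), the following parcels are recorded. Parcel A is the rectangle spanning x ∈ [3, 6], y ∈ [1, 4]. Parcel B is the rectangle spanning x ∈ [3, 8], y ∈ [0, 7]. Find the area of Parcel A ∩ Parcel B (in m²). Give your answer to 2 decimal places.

|Parcel A∩Parcel B|: x∈[3,6], y∈[1,4] → 3·3 = 9.

9.00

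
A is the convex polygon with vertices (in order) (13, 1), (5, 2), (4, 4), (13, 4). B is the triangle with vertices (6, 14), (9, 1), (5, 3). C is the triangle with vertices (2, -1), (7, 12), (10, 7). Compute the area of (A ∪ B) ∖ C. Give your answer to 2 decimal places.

21.78

|A ∪ B| = 37.3875.
|(A ∪ B) ∩ C| = 15.6037.
|(A ∪ B) ∖ C| = 37.3875 − 15.6037 = 21.78.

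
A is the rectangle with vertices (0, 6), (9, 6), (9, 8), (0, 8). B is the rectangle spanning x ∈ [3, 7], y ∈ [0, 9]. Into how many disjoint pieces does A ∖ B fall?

2

A ∖ B splits into 2 disjoint pieces (area 4, area 6).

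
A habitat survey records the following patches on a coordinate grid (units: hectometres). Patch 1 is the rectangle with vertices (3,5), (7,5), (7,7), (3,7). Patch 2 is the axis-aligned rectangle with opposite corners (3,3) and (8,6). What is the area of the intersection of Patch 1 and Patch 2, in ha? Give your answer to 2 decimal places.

|Patch 1∩Patch 2|: x∈[3,7], y∈[5,6] → 4·1 = 4.

4.00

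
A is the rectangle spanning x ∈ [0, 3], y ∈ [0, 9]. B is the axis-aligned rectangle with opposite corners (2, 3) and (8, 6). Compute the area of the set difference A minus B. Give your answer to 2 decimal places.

|A∩B|: x∈[2,3], y∈[3,6] → 1·3 = 3.
|A| = 27.
|A ∖ B| = |A| − |A∩B| = 27 − 3 = 24.00.

24.00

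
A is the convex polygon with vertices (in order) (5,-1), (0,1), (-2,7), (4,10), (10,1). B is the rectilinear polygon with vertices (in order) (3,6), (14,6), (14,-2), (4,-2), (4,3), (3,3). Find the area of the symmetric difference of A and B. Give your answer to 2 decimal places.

|A| = 76, |B| = 83, |A∩B| = 31.4667.
|A △ B| = |A| + |B| − 2·|A∩B| = 76 + 83 − 62.9333 = 96.07.

96.07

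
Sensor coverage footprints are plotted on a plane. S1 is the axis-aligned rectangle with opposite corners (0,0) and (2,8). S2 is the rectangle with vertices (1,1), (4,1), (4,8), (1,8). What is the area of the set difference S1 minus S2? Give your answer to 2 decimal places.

9.00

|S1∩S2|: x∈[1,2], y∈[1,8] → 1·7 = 7.
|S1| = 16.
|S1 ∖ S2| = |S1| − |S1∩S2| = 16 − 7 = 9.00.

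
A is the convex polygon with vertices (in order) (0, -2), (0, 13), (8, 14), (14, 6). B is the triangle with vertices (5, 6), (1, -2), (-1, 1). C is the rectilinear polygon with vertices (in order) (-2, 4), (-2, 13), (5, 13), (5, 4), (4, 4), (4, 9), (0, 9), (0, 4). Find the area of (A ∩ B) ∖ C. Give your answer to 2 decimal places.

12.06

|A ∩ B| = 12.6402.
|(A ∩ B) ∩ C| = 0.5833.
|(A ∩ B) ∖ C| = 12.6402 − 0.5833 = 12.06.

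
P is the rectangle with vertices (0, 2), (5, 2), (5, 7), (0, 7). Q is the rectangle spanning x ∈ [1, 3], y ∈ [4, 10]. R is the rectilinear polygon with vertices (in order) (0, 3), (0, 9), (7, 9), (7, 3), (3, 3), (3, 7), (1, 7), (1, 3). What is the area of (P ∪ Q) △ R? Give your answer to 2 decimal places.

33.00

|P ∪ Q| = 31.
|(P ∪ Q) ∩ R| = 16.
|(P ∪ Q) △ R| = 31 + 34 − 32 = 33.00.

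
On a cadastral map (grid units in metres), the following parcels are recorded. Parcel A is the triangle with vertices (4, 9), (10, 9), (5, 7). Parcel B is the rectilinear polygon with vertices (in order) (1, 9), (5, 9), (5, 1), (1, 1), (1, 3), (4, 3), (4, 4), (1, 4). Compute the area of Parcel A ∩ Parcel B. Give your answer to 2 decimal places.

The intersection is the polygon with vertices (5,9), (5,7), (4,9).
By the shoelace formula its area is 1.00.

1.00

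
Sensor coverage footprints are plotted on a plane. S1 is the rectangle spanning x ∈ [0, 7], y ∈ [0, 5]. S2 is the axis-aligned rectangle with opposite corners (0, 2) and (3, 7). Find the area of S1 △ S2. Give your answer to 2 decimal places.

32.00

|S1∩S2|: x∈[0,3], y∈[2,5] → 3·3 = 9.
|S1 △ S2| = |S1| + |S2| − 2·|S1∩S2| = 35 + 15 − 18 = 32.00.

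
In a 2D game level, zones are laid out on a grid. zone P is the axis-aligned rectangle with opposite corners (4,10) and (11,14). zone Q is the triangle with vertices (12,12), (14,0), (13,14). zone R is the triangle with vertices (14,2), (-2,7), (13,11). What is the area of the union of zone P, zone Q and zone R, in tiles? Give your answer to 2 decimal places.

100.20

By inclusion–exclusion:
Individual areas: |zone P| = 28, |zone Q| = 8, |zone R| = 69.5.
|zone P∩zone Q| = 0.
|zone P∩zone R| = 0.4083.
|zone Q∩zone R| = 4.8892.
|zone P∩zone Q∩zone R| = 0.
|zone P ∪ zone Q ∪ zone R| = 105.5 − 5.2975 + 0 = 100.20.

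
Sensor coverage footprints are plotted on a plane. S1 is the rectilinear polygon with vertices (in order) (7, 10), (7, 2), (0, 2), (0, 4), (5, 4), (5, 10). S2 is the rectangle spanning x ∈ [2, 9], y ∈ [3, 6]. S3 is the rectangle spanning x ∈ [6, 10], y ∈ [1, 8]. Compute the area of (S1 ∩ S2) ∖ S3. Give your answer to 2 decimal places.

|S1 ∩ S2| = 9.
|(S1 ∩ S2) ∩ S3| = 3.
|(S1 ∩ S2) ∖ S3| = 9 − 3 = 6.00.

6.00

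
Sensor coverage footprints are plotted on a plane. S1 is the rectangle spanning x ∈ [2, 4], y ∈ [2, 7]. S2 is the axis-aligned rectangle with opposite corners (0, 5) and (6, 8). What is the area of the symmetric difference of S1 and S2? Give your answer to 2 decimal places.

|S1∩S2|: x∈[2,4], y∈[5,7] → 2·2 = 4.
|S1 △ S2| = |S1| + |S2| − 2·|S1∩S2| = 10 + 18 − 8 = 20.00.

20.00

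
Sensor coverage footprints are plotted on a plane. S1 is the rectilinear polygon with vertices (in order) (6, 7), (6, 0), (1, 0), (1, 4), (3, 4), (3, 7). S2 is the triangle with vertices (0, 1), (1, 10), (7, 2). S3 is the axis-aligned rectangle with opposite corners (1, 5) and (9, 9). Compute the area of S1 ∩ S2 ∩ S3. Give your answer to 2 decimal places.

2.00

The intersection is the polygon with vertices (3,7), (3.25,7), (4.75,5), (3,5).
By the shoelace formula its area is 2.00.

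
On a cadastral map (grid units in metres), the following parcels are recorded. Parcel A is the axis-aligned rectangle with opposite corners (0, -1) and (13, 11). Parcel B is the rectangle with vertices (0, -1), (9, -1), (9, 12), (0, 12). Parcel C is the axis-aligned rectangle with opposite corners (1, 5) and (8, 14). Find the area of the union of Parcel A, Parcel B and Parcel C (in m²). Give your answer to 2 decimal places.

179.00

By inclusion–exclusion:
Individual areas: |Parcel A| = 156, |Parcel B| = 117, |Parcel C| = 63.
|Parcel A∩Parcel B|: x∈[0,9], y∈[-1,11] → 9·12 = 108.
|Parcel A∩Parcel C|: x∈[1,8], y∈[5,11] → 7·6 = 42.
|Parcel B∩Parcel C|: x∈[1,8], y∈[5,12] → 7·7 = 49.
|Parcel A∩Parcel B∩Parcel C| = 42.
|Parcel A ∪ Parcel B ∪ Parcel C| = 336 − 199 + 42 = 179.00.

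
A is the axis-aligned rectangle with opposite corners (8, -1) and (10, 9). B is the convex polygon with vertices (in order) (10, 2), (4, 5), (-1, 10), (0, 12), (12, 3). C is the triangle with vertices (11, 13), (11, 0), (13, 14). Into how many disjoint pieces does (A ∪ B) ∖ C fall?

(A ∪ B) ∖ C splits into 2 disjoint pieces (area 51.375, area 0.1985).

2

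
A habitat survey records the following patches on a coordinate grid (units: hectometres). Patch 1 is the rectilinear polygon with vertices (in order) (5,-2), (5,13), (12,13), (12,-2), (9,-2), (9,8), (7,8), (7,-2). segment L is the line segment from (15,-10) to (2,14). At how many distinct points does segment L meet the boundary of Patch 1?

4

The segment meets the boundary at (5,8.462), (7,4.769), (9,1.077), (10.667,-2).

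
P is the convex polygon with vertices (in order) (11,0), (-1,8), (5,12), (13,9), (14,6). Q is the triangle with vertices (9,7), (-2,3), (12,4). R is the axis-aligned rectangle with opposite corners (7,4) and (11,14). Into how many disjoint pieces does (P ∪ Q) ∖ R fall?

(P ∪ Q) ∖ R is a single connected region.

1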